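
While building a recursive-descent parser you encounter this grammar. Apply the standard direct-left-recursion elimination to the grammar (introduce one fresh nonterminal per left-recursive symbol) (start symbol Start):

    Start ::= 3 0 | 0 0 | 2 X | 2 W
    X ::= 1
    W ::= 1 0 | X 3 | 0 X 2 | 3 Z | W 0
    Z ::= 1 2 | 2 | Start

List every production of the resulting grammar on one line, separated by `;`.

Start ::= 3 0 | 0 0 | 2 X | 2 W; X ::= 1; W ::= 1 0 W1 | X 3 W1 | 0 X 2 W1 | 3 Z W1; Z ::= 1 2 | 2 | Start; W1 ::= 0 W1 | ε

Directly left-recursive nonterminal: W.
For W: α = {0}, β = {1 0, X 3, 0 X 2, 3 Z}. Rewrite as W → β W1 and W1 → α W1 | ε.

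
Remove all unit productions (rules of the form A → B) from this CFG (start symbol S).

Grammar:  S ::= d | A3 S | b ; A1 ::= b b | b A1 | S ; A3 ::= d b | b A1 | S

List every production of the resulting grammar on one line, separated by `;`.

Unit pairs: A1 ⇒* {S}; A3 ⇒* {S}.
For every A with A ⇒* B via unit rules, add B's non-unit alternatives to A; then delete every rule of the form X → Y.

S ::= d | A3 S | b; A1 ::= b b | b A1 | d | A3 S | b; A3 ::= d | A3 S | b | d b | b A1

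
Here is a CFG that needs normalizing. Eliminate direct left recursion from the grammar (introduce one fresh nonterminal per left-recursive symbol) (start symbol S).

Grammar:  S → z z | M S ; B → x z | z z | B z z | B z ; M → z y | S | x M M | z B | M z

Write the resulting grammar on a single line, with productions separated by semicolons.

S → z z | M S; B → x z B' | z z B'; M → z y M' | S M' | x M M M' | z B M'; B' → z z B' | z B' | ε; M' → z M' | ε

Left recursion appears on B, M.
For B: α = {z z, z}, β = {x z, z z}. Rewrite as B → β B' and B' → α B' | ε.
For M: α = {z}, β = {z y, S, x M M, z B}. Rewrite as M → β M' and M' → α M' | ε.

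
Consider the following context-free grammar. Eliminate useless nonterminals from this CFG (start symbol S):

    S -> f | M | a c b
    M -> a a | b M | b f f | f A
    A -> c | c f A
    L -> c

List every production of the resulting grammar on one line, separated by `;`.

S -> f | M | a c b; M -> a a | b M | b f f | f A; A -> c | c f A

Generating nonterminals: {A, L, M, S}.
Reachable from S after that: {A, M, S}.
Removed useless symbols: {L} and every production mentioning them.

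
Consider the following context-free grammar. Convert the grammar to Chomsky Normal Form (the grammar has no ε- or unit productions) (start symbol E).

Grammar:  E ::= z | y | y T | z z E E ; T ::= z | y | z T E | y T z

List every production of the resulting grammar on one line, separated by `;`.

Introduce a nonterminal for each terminal appearing in a rule of length ≥ 2: X1 → y, X2 → z.
Binarize each right-hand side of length ≥ 3 by chaining fresh nonterminals (Y1, Y2, …): affected rules were E → X2 X2 E E; T → X2 T E; T → X1 T X2.

E ::= z | y | X1 T | X2 Y1; T ::= z | y | X2 Y3 | X1 Y4; X1 ::= y; X2 ::= z; Y1 ::= X2 Y2; Y2 ::= E E; Y3 ::= T E; Y4 ::= T X2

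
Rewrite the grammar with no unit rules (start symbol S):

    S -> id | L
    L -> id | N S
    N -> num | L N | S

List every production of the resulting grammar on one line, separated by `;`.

Unit pairs: N ⇒* {L, S}; S ⇒* {L}.
For every A with A ⇒* B via unit rules, add B's non-unit alternatives to A; then delete every rule of the form X → Y.

S -> id | N S; L -> id | N S; N -> id | N S | num | L N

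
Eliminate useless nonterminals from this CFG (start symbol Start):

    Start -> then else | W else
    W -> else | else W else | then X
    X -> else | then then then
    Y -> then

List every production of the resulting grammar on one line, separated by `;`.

Start -> then else | W else; W -> else | else W else | then X; X -> else | then then then

Generating nonterminals: {Start, W, X, Y}.
Reachable from Start after that: {Start, W, X}.
Removed useless symbols: {Y} and every production mentioning them.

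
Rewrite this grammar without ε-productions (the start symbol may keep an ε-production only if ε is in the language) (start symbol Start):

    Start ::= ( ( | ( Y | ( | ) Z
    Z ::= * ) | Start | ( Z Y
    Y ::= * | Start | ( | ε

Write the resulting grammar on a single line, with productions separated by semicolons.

Nullable nonterminals: {Y}.
ε ∉ L(G), so no ε-production is kept.
For each production, add variants omitting each subset of nullable occurrences: Start → ( Y gives ( Y | (. Z → ( Z Y gives ( Z Y | ( Z.

Start ::= ( ( | ( Y | ( | ) Z; Z ::= * ) | Start | ( Z Y | ( Z; Y ::= * | Start | (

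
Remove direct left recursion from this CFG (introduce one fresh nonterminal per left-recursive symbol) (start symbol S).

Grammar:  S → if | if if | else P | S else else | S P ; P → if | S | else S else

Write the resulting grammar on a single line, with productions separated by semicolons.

Directly left-recursive nonterminal: S.
For S: α = {else else, P}, β = {if, if if, else P}. Rewrite as S → β S' and S' → α S' | ε.

S → if S' | if if S' | else P S'; P → if | S | else S else; S' → else else S' | P S' | eps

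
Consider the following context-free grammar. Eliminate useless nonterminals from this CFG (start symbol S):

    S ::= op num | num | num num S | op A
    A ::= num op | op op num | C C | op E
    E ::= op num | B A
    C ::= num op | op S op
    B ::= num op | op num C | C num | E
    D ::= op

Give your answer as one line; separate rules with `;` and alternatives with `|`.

S ::= op num | num | num num S | op A; A ::= num op | op op num | C C | op E; E ::= op num | B A; C ::= num op | op S op; B ::= num op | op num C | C num | E

Generating nonterminals: {A, B, C, D, E, S}.
Reachable from S after that: {A, B, C, E, S}.
Removed useless symbols: {D} and every production mentioning them.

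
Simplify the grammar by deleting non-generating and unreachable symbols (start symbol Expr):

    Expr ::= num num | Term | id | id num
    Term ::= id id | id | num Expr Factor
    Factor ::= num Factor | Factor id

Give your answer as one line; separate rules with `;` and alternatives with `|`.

Generating nonterminals: {Expr, Term}.
Reachable from Expr after that: {Expr, Term}.
Removed useless symbols: {Factor} and every production mentioning them.

Expr ::= num num | Term | id | id num; Term ::= id id | id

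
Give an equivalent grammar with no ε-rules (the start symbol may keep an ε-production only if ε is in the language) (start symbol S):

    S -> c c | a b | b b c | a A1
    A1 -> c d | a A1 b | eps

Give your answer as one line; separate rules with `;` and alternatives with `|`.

S -> c c | a b | b b c | a A1 | a; A1 -> c d | a A1 b | a b

The nullable symbols are {A1}.
ε ∉ L(G), so no ε-production is kept.
For each production, add variants omitting each subset of nullable occurrences: S → a A1 gives a A1 | a. A1 → a A1 b gives a A1 b | a b.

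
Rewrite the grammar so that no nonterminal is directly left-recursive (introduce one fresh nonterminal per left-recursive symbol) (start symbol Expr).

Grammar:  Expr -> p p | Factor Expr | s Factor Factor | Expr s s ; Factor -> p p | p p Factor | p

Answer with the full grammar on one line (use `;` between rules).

Left recursion appears on Expr.
For Expr: α = {s s}, β = {p p, Factor Expr, s Factor Factor}. Rewrite as Expr → β Expr1 and Expr1 → α Expr1 | ε.

Expr -> p p Expr1 | Factor Expr Expr1 | s Factor Factor Expr1; Factor -> p p | p p Factor | p; Expr1 -> s s Expr1 | ε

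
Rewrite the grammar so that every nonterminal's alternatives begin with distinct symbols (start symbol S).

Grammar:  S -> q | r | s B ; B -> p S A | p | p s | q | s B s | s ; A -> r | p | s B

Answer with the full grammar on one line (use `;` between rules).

S -> q | r | s B; B -> q | p B' | s B''; A -> r | p | s B; B' -> S A | epsilon | s; B'' -> B s | epsilon

B has alternatives sharing prefix 'p': factor to B → p B' with B' → S A | ε | s.
B has alternatives sharing prefix 's': factor to B → s B'' with B'' → B s | ε.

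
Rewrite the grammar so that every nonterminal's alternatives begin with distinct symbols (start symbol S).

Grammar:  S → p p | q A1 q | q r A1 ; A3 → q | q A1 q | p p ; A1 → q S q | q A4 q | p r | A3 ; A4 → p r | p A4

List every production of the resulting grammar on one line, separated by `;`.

S has alternatives sharing prefix 'q': factor to S → q S' with S' → A1 q | r A1.
A3 has alternatives sharing prefix 'q': factor to A3 → q A3' with A3' → ε | A1 q.
A1 has alternatives sharing prefix 'q': factor to A1 → q A1' with A1' → S q | A4 q.
A4 has alternatives sharing prefix 'p': factor to A4 → p A4' with A4' → r | A4.

S → p p | q S'; A3 → p p | q A3'; A1 → p r | A3 | q A1'; A4 → p A4'; S' → A1 q | r A1; A3' → ε | A1 q; A1' → S q | A4 q; A4' → r | A4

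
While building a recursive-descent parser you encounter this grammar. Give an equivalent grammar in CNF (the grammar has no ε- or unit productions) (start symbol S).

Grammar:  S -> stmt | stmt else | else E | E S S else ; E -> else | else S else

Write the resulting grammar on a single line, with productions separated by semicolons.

S -> stmt | X1 X2 | X2 E | E Y1; E -> else | X2 Y3; X1 -> stmt; X2 -> else; Y1 -> S Y2; Y2 -> S X2; Y3 -> S X2

Introduce a nonterminal for each terminal appearing in a rule of length ≥ 2: X1 → stmt, X2 → else.
Binarize each right-hand side of length ≥ 3 by chaining fresh nonterminals (Y1, Y2, …): affected rules were S → E S S X2; E → X2 S X2.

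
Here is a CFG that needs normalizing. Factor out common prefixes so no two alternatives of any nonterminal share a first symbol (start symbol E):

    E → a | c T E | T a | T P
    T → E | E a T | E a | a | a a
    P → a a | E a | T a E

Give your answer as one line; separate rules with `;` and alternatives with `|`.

E → a | c T E | T E'; T → E T' | a T''; P → a a | E a | T a E; E' → a | P; T' → ε | a T'''; T'' → ε | a; T''' → T | ε

E has alternatives sharing prefix 'T': factor to E → T E' with E' → a | P.
T has alternatives sharing prefix 'E': factor to T → E T' with T' → ε | a T | a.
T has alternatives sharing prefix 'a': factor to T → a T'' with T'' → ε | a.
T' has alternatives sharing prefix 'a': factor to T' → a T''' with T''' → T | ε.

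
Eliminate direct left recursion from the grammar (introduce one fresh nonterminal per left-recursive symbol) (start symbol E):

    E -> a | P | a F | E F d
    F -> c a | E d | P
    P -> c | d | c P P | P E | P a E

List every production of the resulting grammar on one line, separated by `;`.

E -> a E' | P E' | a F E'; F -> c a | E d | P; P -> c P' | d P' | c P P P'; E' -> F d E' | ε; P' -> E P' | a E P' | ε

E, P are directly left-recursive.
For E: α = {F d}, β = {a, P, a F}. Rewrite as E → β E' and E' → α E' | ε.
For P: α = {E, a E}, β = {c, d, c P P}. Rewrite as P → β P' and P' → α P' | ε.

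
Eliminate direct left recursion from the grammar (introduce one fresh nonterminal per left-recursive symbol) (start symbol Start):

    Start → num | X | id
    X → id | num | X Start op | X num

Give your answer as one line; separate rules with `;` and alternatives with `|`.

Left recursion appears on X.
For X: α = {Start op, num}, β = {id, num}. Rewrite as X → β X1 and X1 → α X1 | ε.

Start → num | X | id; X → id X1 | num X1; X1 → Start op X1 | num X1 | ε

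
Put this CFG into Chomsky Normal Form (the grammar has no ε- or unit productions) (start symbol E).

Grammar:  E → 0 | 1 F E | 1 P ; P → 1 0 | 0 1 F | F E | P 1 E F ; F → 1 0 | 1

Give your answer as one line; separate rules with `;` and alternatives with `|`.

Introduce a nonterminal for each terminal appearing in a rule of length ≥ 2: X1 → 1, X2 → 0.
Binarize each right-hand side of length ≥ 3 by chaining fresh nonterminals (Y1, Y2, …): affected rules were E → X1 F E; P → X2 X1 F; P → P X1 E F.

E → 0 | X1 Y1 | X1 P; P → X1 X2 | X2 Y2 | F E | P Y3; F → X1 X2 | 1; X1 → 1; X2 → 0; Y1 → F E; Y2 → X1 F; Y3 → X1 Y4; Y4 → E F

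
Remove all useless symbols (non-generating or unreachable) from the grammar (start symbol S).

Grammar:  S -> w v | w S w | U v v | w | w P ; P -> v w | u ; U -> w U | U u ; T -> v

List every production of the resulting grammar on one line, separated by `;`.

Generating nonterminals: {P, S, T}.
Reachable from S after that: {P, S}.
Removed useless symbols: {T, U} and every production mentioning them.

S -> w v | w S w | w | w P; P -> v w | u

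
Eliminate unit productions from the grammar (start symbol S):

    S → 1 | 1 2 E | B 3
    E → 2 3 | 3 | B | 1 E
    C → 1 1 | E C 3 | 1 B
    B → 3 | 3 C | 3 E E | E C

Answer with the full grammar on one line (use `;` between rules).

Unit pairs: E ⇒* {B}.
For every A with A ⇒* B via unit rules, add B's non-unit alternatives to A; then delete every rule of the form X → Y.

S → 1 | 1 2 E | B 3; E → 3 | 3 C | 3 E E | E C | 2 3 | 1 E; C → 1 1 | E C 3 | 1 B; B → 3 | 3 C | 3 E E | E C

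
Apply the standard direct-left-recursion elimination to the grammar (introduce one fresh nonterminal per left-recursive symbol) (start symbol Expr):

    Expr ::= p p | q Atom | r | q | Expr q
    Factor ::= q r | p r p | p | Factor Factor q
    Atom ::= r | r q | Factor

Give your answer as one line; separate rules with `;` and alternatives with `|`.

Left recursion appears on Expr, Factor.
For Expr: α = {q}, β = {p p, q Atom, r, q}. Rewrite as Expr → β Expr1 and Expr1 → α Expr1 | ε.
For Factor: α = {Factor q}, β = {q r, p r p, p}. Rewrite as Factor → β Factor1 and Factor1 → α Factor1 | ε.

Expr ::= p p Expr1 | q Atom Expr1 | r Expr1 | q Expr1; Factor ::= q r Factor1 | p r p Factor1 | p Factor1; Atom ::= r | r q | Factor; Expr1 ::= q Expr1 | ε; Factor1 ::= Factor q Factor1 | ε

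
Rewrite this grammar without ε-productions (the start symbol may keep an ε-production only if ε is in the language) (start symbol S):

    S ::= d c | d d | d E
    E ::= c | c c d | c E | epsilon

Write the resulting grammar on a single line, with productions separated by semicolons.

Nullable nonterminals: {E}.
ε ∉ L(G), so no ε-production is kept.
For each production, add variants omitting each subset of nullable occurrences: S → d E gives d E | d.

S ::= d c | d d | d E | d; E ::= c | c c d | c E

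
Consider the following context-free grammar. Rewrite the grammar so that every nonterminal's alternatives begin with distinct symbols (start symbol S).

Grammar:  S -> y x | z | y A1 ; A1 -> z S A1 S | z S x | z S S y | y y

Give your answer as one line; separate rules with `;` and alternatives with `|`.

S has alternatives sharing prefix 'y': factor to S → y S' with S' → x | A1.
A1 has alternatives sharing prefix 'z S': factor to A1 → z S A1' with A1' → A1 S | x | S y.

S -> z | y S'; A1 -> y y | z S A1'; S' -> x | A1; A1' -> A1 S | x | S y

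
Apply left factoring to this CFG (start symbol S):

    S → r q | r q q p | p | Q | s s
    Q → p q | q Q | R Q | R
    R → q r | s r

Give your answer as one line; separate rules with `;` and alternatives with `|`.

S → p | Q | s s | r q S'; Q → p q | q Q | R Q'; R → q r | s r; S' → ε | q p; Q' → Q | ε

S has alternatives sharing prefix 'r q': factor to S → r q S' with S' → ε | q p.
Q has alternatives sharing prefix 'R': factor to Q → R Q' with Q' → Q | ε.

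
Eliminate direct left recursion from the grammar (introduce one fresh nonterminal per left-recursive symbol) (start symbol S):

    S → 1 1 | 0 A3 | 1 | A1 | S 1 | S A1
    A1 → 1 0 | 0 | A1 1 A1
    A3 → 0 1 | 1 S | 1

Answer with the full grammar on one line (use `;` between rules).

Directly left-recursive nonterminals: S, A1.
For S: α = {1, A1}, β = {1 1, 0 A3, 1, A1}. Rewrite as S → β S' and S' → α S' | ε.
For A1: α = {1 A1}, β = {1 0, 0}. Rewrite as A1 → β A1' and A1' → α A1' | ε.

S → 1 1 S' | 0 A3 S' | 1 S' | A1 S'; A1 → 1 0 A1' | 0 A1'; A3 → 0 1 | 1 S | 1; S' → 1 S' | A1 S' | ε; A1' → 1 A1 A1' | ε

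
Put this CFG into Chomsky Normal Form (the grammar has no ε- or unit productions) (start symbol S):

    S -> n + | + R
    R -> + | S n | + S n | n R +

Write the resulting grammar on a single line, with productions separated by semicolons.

Introduce a nonterminal for each terminal appearing in a rule of length ≥ 2: X1 → n, X2 → +.
Binarize each right-hand side of length ≥ 3 by chaining fresh nonterminals (Y1, Y2, …): affected rules were R → X2 S X1; R → X1 R X2.

S -> X1 X2 | X2 R; R -> + | S X1 | X2 Y1 | X1 Y2; X1 -> n; X2 -> +; Y1 -> S X1; Y2 -> R X2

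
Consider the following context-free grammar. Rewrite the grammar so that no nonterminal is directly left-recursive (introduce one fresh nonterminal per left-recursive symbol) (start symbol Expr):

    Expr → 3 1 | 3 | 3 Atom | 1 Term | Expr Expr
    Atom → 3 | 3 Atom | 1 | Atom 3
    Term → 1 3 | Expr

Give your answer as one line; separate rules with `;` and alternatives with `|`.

Expr, Atom are directly left-recursive.
For Expr: α = {Expr}, β = {3 1, 3, 3 Atom, 1 Term}. Rewrite as Expr → β Expr1 and Expr1 → α Expr1 | ε.
For Atom: α = {3}, β = {3, 3 Atom, 1}. Rewrite as Atom → β Atom1 and Atom1 → α Atom1 | ε.

Expr → 3 1 Expr1 | 3 Expr1 | 3 Atom Expr1 | 1 Term Expr1; Atom → 3 Atom1 | 3 Atom Atom1 | 1 Atom1; Term → 1 3 | Expr; Expr1 → Expr Expr1 | ε; Atom1 → 3 Atom1 | ε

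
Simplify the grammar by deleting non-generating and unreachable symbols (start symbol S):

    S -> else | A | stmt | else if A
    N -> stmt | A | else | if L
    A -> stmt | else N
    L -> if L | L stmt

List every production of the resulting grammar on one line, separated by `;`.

Generating nonterminals: {A, N, S}.
Reachable from S after that: {A, N, S}.
Removed useless symbols: {L} and every production mentioning them.

S -> else | A | stmt | else if A; N -> stmt | A | else; A -> stmt | else N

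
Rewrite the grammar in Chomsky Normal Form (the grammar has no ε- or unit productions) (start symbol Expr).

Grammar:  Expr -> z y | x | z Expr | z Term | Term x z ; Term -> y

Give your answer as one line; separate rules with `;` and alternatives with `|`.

Introduce a nonterminal for each terminal appearing in a rule of length ≥ 2: X1 → z, X2 → y, X3 → x.
Binarize each right-hand side of length ≥ 3 by chaining fresh nonterminals (Y1, Y2, …): affected rules were Expr → Term X3 X1.

Expr -> X1 X2 | x | X1 Expr | X1 Term | Term Y1; Term -> y; X1 -> z; X2 -> y; X3 -> x; Y1 -> X3 X1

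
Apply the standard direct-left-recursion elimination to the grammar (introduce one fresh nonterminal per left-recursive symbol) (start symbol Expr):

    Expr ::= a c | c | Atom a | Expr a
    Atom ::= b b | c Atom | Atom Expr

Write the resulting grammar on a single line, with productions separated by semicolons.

Expr, Atom are directly left-recursive.
For Expr: α = {a}, β = {a c, c, Atom a}. Rewrite as Expr → β Expr1 and Expr1 → α Expr1 | ε.
For Atom: α = {Expr}, β = {b b, c Atom}. Rewrite as Atom → β Atom1 and Atom1 → α Atom1 | ε.

Expr ::= a c Expr1 | c Expr1 | Atom a Expr1; Atom ::= b b Atom1 | c Atom Atom1; Expr1 ::= a Expr1 | ε; Atom1 ::= Expr Atom1 | ε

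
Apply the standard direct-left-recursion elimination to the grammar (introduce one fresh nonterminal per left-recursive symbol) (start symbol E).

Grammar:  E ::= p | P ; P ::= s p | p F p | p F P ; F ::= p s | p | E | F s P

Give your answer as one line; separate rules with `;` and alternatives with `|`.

E ::= p | P; P ::= s p | p F p | p F P; F ::= p s F' | p F' | E F'; F' ::= s P F' | ε

Directly left-recursive nonterminal: F.
For F: α = {s P}, β = {p s, p, E}. Rewrite as F → β F' and F' → α F' | ε.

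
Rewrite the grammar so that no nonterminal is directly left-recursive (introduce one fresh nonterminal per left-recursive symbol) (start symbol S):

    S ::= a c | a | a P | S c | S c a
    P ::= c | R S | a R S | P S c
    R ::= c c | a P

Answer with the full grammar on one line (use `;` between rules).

S ::= a c S' | a S' | a P S'; P ::= c P' | R S P' | a R S P'; R ::= c c | a P; S' ::= c S' | c a S' | ε; P' ::= S c P' | ε

Directly left-recursive nonterminals: S, P.
For S: α = {c, c a}, β = {a c, a, a P}. Rewrite as S → β S' and S' → α S' | ε.
For P: α = {S c}, β = {c, R S, a R S}. Rewrite as P → β P' and P' → α P' | ε.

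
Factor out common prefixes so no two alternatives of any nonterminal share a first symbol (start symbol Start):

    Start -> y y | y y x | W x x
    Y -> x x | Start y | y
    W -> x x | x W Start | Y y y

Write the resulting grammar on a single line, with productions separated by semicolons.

Start -> W x x | y y Start1; Y -> x x | Start y | y; W -> Y y y | x W1; Start1 -> eps | x; W1 -> x | W Start

Start has alternatives sharing prefix 'y y': factor to Start → y y Start1 with Start1 → ε | x.
W has alternatives sharing prefix 'x': factor to W → x W1 with W1 → x | W Start.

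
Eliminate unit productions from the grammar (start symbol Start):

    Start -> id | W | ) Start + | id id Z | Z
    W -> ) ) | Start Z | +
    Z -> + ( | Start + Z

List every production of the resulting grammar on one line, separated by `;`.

Unit pairs: Start ⇒* {W, Z}.
Replace each nonterminal's rules with the union of the non-unit rules of every nonterminal it unit-derives.

Start -> + ( | Start + Z | id | ) Start + | id id Z | ) ) | Start Z | +; W -> ) ) | Start Z | +; Z -> + ( | Start + Z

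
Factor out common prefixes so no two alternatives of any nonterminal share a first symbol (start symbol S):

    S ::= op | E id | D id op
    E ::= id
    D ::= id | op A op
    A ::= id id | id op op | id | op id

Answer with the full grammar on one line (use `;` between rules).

A has alternatives sharing prefix 'id': factor to A → id A' with A' → id | op op | ε.

S ::= op | E id | D id op; E ::= id; D ::= id | op A op; A ::= op id | id A'; A' ::= id | op op | ε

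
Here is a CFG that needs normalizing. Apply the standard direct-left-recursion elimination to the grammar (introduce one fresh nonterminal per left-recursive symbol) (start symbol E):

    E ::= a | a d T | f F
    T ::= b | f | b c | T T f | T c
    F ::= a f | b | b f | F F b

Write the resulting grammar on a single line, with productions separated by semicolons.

E ::= a | a d T | f F; T ::= b T' | f T' | b c T'; F ::= a f F' | b F' | b f F'; T' ::= T f T' | c T' | epsilon; F' ::= F b F' | epsilon

Directly left-recursive nonterminals: T, F.
For T: α = {T f, c}, β = {b, f, b c}. Rewrite as T → β T' and T' → α T' | ε.
For F: α = {F b}, β = {a f, b, b f}. Rewrite as F → β F' and F' → α F' | ε.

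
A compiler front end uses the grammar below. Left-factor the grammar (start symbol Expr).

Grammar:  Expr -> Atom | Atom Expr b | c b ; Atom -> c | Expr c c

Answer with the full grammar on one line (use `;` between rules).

Expr has alternatives sharing prefix 'Atom': factor to Expr → Atom Expr1 with Expr1 → ε | Expr b.

Expr -> c b | Atom Expr1; Atom -> c | Expr c c; Expr1 -> ε | Expr b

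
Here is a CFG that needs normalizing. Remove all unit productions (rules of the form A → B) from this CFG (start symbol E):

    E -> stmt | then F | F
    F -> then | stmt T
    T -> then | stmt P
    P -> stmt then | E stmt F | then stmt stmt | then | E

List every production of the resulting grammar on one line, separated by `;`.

Unit pairs: E ⇒* {F}; P ⇒* {E, F}.
For each unit pair (A, B), copy every non-unit production of B to A, then drop all unit productions.

E -> stmt | then F | then | stmt T; F -> then | stmt T; T -> then | stmt P; P -> stmt | then F | stmt then | E stmt F | then stmt stmt | then | stmt T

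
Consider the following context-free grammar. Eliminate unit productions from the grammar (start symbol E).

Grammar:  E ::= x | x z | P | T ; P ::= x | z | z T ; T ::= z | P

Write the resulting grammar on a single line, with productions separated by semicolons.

E ::= x | x z | z | z T; P ::= x | z | z T; T ::= x | z | z T

Unit pairs: E ⇒* {P, T}; T ⇒* {P}.
For every A with A ⇒* B via unit rules, add B's non-unit alternatives to A; then delete every rule of the form X → Y.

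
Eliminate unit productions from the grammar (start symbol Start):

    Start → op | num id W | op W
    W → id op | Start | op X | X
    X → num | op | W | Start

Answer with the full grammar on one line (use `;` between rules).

Start → op | num id W | op W; W → op | num id W | op W | num | id op | op X; X → op | num id W | op W | num | id op | op X

Unit pairs: W ⇒* {Start, X}; X ⇒* {Start, W}.
For every A with A ⇒* B via unit rules, add B's non-unit alternatives to A; then delete every rule of the form X → Y.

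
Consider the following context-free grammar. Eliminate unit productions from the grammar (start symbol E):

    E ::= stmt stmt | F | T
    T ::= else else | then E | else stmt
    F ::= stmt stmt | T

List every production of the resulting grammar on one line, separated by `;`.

E ::= stmt stmt | else else | then E | else stmt; T ::= else else | then E | else stmt; F ::= stmt stmt | else else | then E | else stmt

Unit pairs: E ⇒* {F, T}; F ⇒* {T}.
For every A with A ⇒* B via unit rules, add B's non-unit alternatives to A; then delete every rule of the form X → Y.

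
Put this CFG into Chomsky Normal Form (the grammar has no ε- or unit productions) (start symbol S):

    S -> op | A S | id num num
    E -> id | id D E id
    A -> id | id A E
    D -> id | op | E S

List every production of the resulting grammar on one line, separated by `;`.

Introduce a nonterminal for each terminal appearing in a rule of length ≥ 2: X1 → id, X2 → num.
Binarize each right-hand side of length ≥ 3 by chaining fresh nonterminals (Y1, Y2, …): affected rules were S → X1 X2 X2; E → X1 D E X1; A → X1 A E.

S -> op | A S | X1 Y1; E -> id | X1 Y2; A -> id | X1 Y4; D -> id | op | E S; X1 -> id; X2 -> num; Y1 -> X2 X2; Y2 -> D Y3; Y3 -> E X1; Y4 -> A E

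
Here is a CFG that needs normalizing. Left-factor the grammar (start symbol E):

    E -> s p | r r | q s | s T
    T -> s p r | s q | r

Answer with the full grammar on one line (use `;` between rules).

E has alternatives sharing prefix 's': factor to E → s E' with E' → p | T.
T has alternatives sharing prefix 's': factor to T → s T' with T' → p r | q.

E -> r r | q s | s E'; T -> r | s T'; E' -> p | T; T' -> p r | q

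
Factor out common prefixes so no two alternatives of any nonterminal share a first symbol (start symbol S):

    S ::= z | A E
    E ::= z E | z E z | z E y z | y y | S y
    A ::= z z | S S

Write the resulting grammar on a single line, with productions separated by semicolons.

S ::= z | A E; E ::= y y | S y | z E E'; A ::= z z | S S; E' ::= ε | z | y z

E has alternatives sharing prefix 'z E': factor to E → z E E' with E' → ε | z | y z.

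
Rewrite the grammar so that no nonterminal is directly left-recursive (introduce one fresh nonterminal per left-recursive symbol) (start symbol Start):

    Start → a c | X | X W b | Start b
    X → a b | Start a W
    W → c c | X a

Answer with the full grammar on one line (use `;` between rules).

Start → a c Start1 | X Start1 | X W b Start1; X → a b | Start a W; W → c c | X a; Start1 → b Start1 | ε

Start is directly left-recursive.
For Start: α = {b}, β = {a c, X, X W b}. Rewrite as Start → β Start1 and Start1 → α Start1 | ε.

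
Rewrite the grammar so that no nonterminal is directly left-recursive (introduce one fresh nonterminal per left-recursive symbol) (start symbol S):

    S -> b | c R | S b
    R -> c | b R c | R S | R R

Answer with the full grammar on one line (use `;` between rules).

S -> b S' | c R S'; R -> c R' | b R c R'; S' -> b S' | eps; R' -> S R' | R R' | eps

Directly left-recursive nonterminals: S, R.
For S: α = {b}, β = {b, c R}. Rewrite as S → β S' and S' → α S' | ε.
For R: α = {S, R}, β = {c, b R c}. Rewrite as R → β R' and R' → α R' | ε.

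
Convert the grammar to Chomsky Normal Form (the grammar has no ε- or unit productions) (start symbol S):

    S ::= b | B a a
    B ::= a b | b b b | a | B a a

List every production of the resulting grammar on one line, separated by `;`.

S ::= b | B Y1; B ::= X1 X2 | X2 Y2 | a | B Y3; X1 ::= a; X2 ::= b; Y1 ::= X1 X1; Y2 ::= X2 X2; Y3 ::= X1 X1

Introduce a nonterminal for each terminal appearing in a rule of length ≥ 2: X1 → a, X2 → b.
Binarize each right-hand side of length ≥ 3 by chaining fresh nonterminals (Y1, Y2, …): affected rules were S → B X1 X1; B → X2 X2 X2; B → B X1 X1.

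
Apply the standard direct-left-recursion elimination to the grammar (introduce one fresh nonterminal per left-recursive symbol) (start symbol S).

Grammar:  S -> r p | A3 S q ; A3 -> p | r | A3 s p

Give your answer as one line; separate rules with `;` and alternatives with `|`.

S -> r p | A3 S q; A3 -> p A3' | r A3'; A3' -> s p A3' | ε

A3 is directly left-recursive.
For A3: α = {s p}, β = {p, r}. Rewrite as A3 → β A3' and A3' → α A3' | ε.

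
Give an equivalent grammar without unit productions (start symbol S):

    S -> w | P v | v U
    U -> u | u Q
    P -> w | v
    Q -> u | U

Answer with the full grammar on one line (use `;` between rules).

Unit pairs: Q ⇒* {U}.
For each unit pair (A, B), copy every non-unit production of B to A, then drop all unit productions.

S -> w | P v | v U; U -> u | u Q; P -> w | v; Q -> u | u Q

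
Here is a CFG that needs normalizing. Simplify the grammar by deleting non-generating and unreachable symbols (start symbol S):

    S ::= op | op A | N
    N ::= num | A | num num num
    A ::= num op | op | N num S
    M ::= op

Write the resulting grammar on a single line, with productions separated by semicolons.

S ::= op | op A | N; N ::= num | A | num num num; A ::= num op | op | N num S

Generating nonterminals: {A, M, N, S}.
Reachable from S after that: {A, N, S}.
Removed useless symbols: {M} and every production mentioning them.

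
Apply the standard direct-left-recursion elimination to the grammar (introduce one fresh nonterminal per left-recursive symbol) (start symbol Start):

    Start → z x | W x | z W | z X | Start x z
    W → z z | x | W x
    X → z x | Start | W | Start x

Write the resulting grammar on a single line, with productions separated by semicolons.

Directly left-recursive nonterminals: Start, W.
For Start: α = {x z}, β = {z x, W x, z W, z X}. Rewrite as Start → β Start1 and Start1 → α Start1 | ε.
For W: α = {x}, β = {z z, x}. Rewrite as W → β W1 and W1 → α W1 | ε.

Start → z x Start1 | W x Start1 | z W Start1 | z X Start1; W → z z W1 | x W1; X → z x | Start | W | Start x; Start1 → x z Start1 | ε; W1 → x W1 | ε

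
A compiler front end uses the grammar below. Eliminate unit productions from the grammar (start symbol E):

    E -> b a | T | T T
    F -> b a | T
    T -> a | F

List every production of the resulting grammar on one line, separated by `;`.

E -> b a | T T | a; F -> b a | a; T -> b a | a

Unit pairs: E ⇒* {F, T}; F ⇒* {T}; T ⇒* {F}.
Replace each nonterminal's rules with the union of the non-unit rules of every nonterminal it unit-derives.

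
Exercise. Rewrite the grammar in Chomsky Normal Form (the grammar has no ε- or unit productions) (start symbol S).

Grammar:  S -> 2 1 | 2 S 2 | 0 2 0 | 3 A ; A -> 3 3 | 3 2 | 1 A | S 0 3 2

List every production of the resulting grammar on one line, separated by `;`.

Introduce a nonterminal for each terminal appearing in a rule of length ≥ 2: X1 → 2, X2 → 1, X3 → 0, X4 → 3.
Binarize each right-hand side of length ≥ 3 by chaining fresh nonterminals (Y1, Y2, …): affected rules were S → X1 S X1; S → X3 X1 X3; A → S X3 X4 X1.

S -> X1 X2 | X1 Y1 | X3 Y2 | X4 A; A -> X4 X4 | X4 X1 | X2 A | S Y3; X1 -> 2; X2 -> 1; X3 -> 0; X4 -> 3; Y1 -> S X1; Y2 -> X1 X3; Y3 -> X3 Y4; Y4 -> X4 X1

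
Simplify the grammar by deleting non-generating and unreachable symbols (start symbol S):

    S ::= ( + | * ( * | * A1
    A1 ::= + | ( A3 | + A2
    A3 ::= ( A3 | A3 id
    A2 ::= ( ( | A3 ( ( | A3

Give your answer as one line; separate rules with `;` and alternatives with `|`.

Generating nonterminals: {A1, A2, S}.
Reachable from S after that: {A1, A2, S}.
Removed useless symbols: {A3} and every production mentioning them.

S ::= ( + | * ( * | * A1; A1 ::= + | + A2; A2 ::= ( (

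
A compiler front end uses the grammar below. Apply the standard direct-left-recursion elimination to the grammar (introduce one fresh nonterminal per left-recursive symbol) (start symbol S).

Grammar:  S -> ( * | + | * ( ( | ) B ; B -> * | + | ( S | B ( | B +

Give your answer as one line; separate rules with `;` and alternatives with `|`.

B is directly left-recursive.
For B: α = {(, +}, β = {*, +, ( S}. Rewrite as B → β B' and B' → α B' | ε.

S -> ( * | + | * ( ( | ) B; B -> * B' | + B' | ( S B'; B' -> ( B' | + B' | ε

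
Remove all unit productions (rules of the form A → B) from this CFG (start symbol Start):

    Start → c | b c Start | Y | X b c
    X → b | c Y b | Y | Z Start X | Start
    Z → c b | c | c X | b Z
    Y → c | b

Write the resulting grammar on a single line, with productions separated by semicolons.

Start → c | b c Start | X b c | b; X → c | b c Start | X b c | b | c Y b | Z Start X; Z → c b | c | c X | b Z; Y → c | b

Unit pairs: Start ⇒* {Y}; X ⇒* {Start, Y}.
For each unit pair (A, B), copy every non-unit production of B to A, then drop all unit productions.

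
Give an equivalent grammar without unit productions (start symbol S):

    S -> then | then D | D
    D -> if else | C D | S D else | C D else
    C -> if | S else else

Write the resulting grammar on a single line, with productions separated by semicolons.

Unit pairs: S ⇒* {D}.
Replace each nonterminal's rules with the union of the non-unit rules of every nonterminal it unit-derives.

S -> if else | C D | S D else | C D else | then | then D; D -> if else | C D | S D else | C D else; C -> if | S else else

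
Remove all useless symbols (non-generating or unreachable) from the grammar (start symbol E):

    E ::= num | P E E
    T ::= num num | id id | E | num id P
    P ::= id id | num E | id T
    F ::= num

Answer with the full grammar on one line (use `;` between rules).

E ::= num | P E E; T ::= num num | id id | E | num id P; P ::= id id | num E | id T

Generating nonterminals: {E, F, P, T}.
Reachable from E after that: {E, P, T}.
Removed useless symbols: {F} and every production mentioning them.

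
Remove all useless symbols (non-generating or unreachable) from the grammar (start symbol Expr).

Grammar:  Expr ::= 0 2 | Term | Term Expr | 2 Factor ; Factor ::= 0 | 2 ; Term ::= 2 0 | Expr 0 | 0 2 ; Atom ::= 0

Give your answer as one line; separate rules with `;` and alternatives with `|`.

Generating nonterminals: {Atom, Expr, Factor, Term}.
Reachable from Expr after that: {Expr, Factor, Term}.
Removed useless symbols: {Atom} and every production mentioning them.

Expr ::= 0 2 | Term | Term Expr | 2 Factor; Factor ::= 0 | 2; Term ::= 2 0 | Expr 0 | 0 2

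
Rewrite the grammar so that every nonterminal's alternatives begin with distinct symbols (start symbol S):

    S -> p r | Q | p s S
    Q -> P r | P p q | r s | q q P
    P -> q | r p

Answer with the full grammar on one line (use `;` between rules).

S -> Q | p S'; Q -> r s | q q P | P Q'; P -> q | r p; S' -> r | s S; Q' -> r | p q

S has alternatives sharing prefix 'p': factor to S → p S' with S' → r | s S.
Q has alternatives sharing prefix 'P': factor to Q → P Q' with Q' → r | p q.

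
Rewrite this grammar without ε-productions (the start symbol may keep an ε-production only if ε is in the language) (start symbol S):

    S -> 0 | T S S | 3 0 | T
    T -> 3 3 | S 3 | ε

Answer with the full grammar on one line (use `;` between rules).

S -> 0 | T S S | T S | T | S S | 3 0 | ε; T -> 3 3 | S 3 | 3

Nullable nonterminals: {S, T}.
ε ∈ L(G) since S is nullable, so keep S → ε.
Add the nullable-subset variants: S → T S S gives T S S | T S | T | S S. T → S 3 gives S 3 | 3.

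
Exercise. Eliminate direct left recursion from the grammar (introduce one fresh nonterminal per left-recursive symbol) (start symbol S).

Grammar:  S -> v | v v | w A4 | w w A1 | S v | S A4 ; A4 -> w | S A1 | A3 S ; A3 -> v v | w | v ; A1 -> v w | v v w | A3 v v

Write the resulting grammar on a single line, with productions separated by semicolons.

S -> v S' | v v S' | w A4 S' | w w A1 S'; A4 -> w | S A1 | A3 S; A3 -> v v | w | v; A1 -> v w | v v w | A3 v v; S' -> v S' | A4 S' | ε

Directly left-recursive nonterminal: S.
For S: α = {v, A4}, β = {v, v v, w A4, w w A1}. Rewrite as S → β S' and S' → α S' | ε.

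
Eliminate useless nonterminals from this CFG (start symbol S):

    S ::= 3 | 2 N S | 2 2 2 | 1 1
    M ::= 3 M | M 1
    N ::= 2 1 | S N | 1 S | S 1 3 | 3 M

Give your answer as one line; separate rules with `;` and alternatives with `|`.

Generating nonterminals: {N, S}.
Reachable from S after that: {N, S}.
Removed useless symbols: {M} and every production mentioning them.

S ::= 3 | 2 N S | 2 2 2 | 1 1; N ::= 2 1 | S N | 1 S | S 1 3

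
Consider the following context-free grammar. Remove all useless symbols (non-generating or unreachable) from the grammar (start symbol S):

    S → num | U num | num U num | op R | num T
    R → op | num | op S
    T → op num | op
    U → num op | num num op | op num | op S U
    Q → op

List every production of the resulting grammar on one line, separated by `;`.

S → num | U num | num U num | op R | num T; R → op | num | op S; T → op num | op; U → num op | num num op | op num | op S U

Generating nonterminals: {Q, R, S, T, U}.
Reachable from S after that: {R, S, T, U}.
Removed useless symbols: {Q} and every production mentioning them.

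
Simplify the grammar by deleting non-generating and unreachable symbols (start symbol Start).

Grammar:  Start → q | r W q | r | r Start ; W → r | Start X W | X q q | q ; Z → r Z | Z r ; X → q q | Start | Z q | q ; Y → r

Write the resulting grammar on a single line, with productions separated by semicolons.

Generating nonterminals: {Start, W, X, Y}.
Reachable from Start after that: {Start, W, X}.
Removed useless symbols: {Y, Z} and every production mentioning them.

Start → q | r W q | r | r Start; W → r | Start X W | X q q | q; X → q q | Start | q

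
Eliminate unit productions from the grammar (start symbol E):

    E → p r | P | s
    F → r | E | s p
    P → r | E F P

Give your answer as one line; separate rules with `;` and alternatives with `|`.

E → p r | s | r | E F P; F → p r | s | r | s p | E F P; P → r | E F P

Unit pairs: E ⇒* {P}; F ⇒* {E, P}.
For every A with A ⇒* B via unit rules, add B's non-unit alternatives to A; then delete every rule of the form X → Y.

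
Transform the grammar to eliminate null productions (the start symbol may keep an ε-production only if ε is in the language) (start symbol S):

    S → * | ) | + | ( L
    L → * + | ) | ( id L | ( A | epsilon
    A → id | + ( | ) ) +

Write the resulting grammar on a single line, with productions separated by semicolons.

S → * | ) | + | ( L | (; L → * + | ) | ( id L | ( id | ( A; A → id | + ( | ) ) +

Nullable nonterminals: {L}.
ε ∉ L(G), so no ε-production is kept.
Add the nullable-subset variants: S → ( L gives ( L | (. L → ( id L gives ( id L | ( id.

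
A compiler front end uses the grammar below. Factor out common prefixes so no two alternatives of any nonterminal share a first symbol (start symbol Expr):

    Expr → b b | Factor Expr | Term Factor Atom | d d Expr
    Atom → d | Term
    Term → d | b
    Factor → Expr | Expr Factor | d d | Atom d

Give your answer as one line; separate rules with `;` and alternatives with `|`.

Expr → b b | Factor Expr | Term Factor Atom | d d Expr; Atom → d | Term; Term → d | b; Factor → d d | Atom d | Expr Factor1; Factor1 → eps | Factor

Factor has alternatives sharing prefix 'Expr': factor to Factor → Expr Factor1 with Factor1 → ε | Factor.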